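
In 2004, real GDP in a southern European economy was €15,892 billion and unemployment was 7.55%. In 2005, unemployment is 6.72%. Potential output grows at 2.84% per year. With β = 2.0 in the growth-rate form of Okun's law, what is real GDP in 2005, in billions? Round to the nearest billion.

Δu = 6.72 - 7.55 = -0.83 points.
Okun's law (growth form): g_Y = g_Y* - β × Δu = 2.84 - 2.0 × (-0.83) = 2.84 + 1.66 = 4.5%.
Real GDP in the next year = 15892 × (1 + 4.5/100) = 15892 × 1.045 ≈ 16607 billion.

€16,607 billion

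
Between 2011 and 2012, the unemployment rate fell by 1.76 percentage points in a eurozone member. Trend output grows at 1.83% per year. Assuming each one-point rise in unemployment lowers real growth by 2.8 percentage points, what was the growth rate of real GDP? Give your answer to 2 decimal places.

Growth-rate Okun's law: g_Y = g_Y* - β × Δu.
g_Y = 1.83 - 2.8 × (-1.76) = 1.83 + 4.928 = 6.758%, i.e. 6.76% to 2 d.p.

6.76%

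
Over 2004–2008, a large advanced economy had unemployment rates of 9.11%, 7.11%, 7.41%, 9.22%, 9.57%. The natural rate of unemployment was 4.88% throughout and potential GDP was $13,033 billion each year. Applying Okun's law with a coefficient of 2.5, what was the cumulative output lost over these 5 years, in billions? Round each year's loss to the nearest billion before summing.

Year 2004: gap = -2.5 × (9.11 - 4.88) = -10.575%, loss ≈ 13033 × 10.575/100 ≈ 1378.
Year 2005: gap = -2.5 × (7.11 - 4.88) = -5.575%, loss ≈ 13033 × 5.575/100 ≈ 727.
Year 2006: gap = -2.5 × (7.41 - 4.88) = -6.325%, loss ≈ 13033 × 6.325/100 ≈ 824.
Year 2007: gap = -2.5 × (9.22 - 4.88) = -10.85%, loss ≈ 13033 × 10.85/100 ≈ 1414.
Year 2008: gap = -2.5 × (9.57 - 4.88) = -11.725%, loss ≈ 13033 × 11.725/100 ≈ 1528.
Total lost output = 1378 + 727 + 824 + 1414 + 1528 = 5871 billion.

$5,871 billion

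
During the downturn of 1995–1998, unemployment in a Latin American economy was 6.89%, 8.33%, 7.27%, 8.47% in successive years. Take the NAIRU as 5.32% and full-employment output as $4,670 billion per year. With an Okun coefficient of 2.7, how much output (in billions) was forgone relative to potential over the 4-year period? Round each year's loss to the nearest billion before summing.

Year 1995: gap = -2.7 × (6.89 - 5.32) = -4.239%, loss ≈ 4670 × 4.239/100 ≈ 198.
Year 1996: gap = -2.7 × (8.33 - 5.32) = -8.127%, loss ≈ 4670 × 8.127/100 ≈ 380.
Year 1997: gap = -2.7 × (7.27 - 5.32) = -5.265%, loss ≈ 4670 × 5.265/100 ≈ 246.
Year 1998: gap = -2.7 × (8.47 - 5.32) = -8.505%, loss ≈ 4670 × 8.505/100 ≈ 397.
Total lost output = 198 + 380 + 246 + 397 = 1221 billion.

$1,221 billion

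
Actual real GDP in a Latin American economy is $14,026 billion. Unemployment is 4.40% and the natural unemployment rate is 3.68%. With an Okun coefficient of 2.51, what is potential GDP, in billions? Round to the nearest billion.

$14,284 billion

Unemployment gap = 4.4 - 3.68 = 0.72 points, so output gap = -2.51 × 0.72 = -1.8072%.
Since Y = Y* × (1 + gap/100), Y* = 14026/0.981928 ≈ 14284 billion.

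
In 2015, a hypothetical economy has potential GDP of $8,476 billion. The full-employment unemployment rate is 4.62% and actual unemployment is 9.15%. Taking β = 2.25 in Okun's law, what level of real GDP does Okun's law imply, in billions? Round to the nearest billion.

$7,612 billion

Unemployment gap = 9.15 - 4.62 = 4.53 points, so the output gap is -2.25 × 4.53 = -10.1925%.
Actual GDP = 8476 × (1 - 10.1925/100) = 8476 × 0.898075 ≈ 7612 billion.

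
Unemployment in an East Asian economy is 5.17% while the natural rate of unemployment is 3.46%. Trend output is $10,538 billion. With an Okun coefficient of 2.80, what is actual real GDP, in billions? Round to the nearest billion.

$10,033 billion

Unemployment gap = 5.17 - 3.46 = 1.71 points, so the output gap is -2.8 × 1.71 = -4.788%.
Actual GDP = 10538 × (1 - 4.788/100) = 10538 × 0.95212 ≈ 10033 billion.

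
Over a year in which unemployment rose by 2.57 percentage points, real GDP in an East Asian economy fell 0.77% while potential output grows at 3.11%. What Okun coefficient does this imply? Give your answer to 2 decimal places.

β ≈ 1.51

Growth form: g_Y = g_Y* - β × Δu, so β = (g_Y* - g_Y)/Δu.
β = (3.11 + 0.77)/2.57 = 3.88/2.57 = 1.51.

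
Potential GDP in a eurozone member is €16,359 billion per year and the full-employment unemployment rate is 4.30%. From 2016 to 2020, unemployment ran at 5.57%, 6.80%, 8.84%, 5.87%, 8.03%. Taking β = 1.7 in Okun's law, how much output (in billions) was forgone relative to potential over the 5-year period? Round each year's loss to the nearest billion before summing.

€3,785 billion

Year 2016: gap = -1.7 × (5.57 - 4.3) = -2.159%, loss ≈ 16359 × 2.159/100 ≈ 353.
Year 2017: gap = -1.7 × (6.8 - 4.3) = -4.25%, loss ≈ 16359 × 4.25/100 ≈ 695.
Year 2018: gap = -1.7 × (8.84 - 4.3) = -7.718%, loss ≈ 16359 × 7.718/100 ≈ 1263.
Year 2019: gap = -1.7 × (5.87 - 4.3) = -2.669%, loss ≈ 16359 × 2.669/100 ≈ 437.
Year 2020: gap = -1.7 × (8.03 - 4.3) = -6.341%, loss ≈ 16359 × 6.341/100 ≈ 1037.
Total lost output = 353 + 695 + 1263 + 437 + 1037 = 3785 billion.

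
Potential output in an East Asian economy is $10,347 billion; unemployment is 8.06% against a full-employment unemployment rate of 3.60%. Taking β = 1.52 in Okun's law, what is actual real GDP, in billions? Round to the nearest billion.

Unemployment gap = 8.06 - 3.6 = 4.46 points, so the output gap is -1.52 × 4.46 = -6.7792%.
Actual GDP = 10347 × (1 - 6.7792/100) = 10347 × 0.932208 ≈ 9646 billion.

$9,646 billion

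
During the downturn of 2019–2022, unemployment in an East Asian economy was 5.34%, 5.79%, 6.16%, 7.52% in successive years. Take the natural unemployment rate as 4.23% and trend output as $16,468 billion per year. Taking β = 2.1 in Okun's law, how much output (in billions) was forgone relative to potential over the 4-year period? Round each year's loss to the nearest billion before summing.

Year 2019: gap = -2.1 × (5.34 - 4.23) = -2.331%, loss ≈ 16468 × 2.331/100 ≈ 384.
Year 2020: gap = -2.1 × (5.79 - 4.23) = -3.276%, loss ≈ 16468 × 3.276/100 ≈ 539.
Year 2021: gap = -2.1 × (6.16 - 4.23) = -4.053%, loss ≈ 16468 × 4.053/100 ≈ 667.
Year 2022: gap = -2.1 × (7.52 - 4.23) = -6.909%, loss ≈ 16468 × 6.909/100 ≈ 1138.
Total lost output = 384 + 539 + 667 + 1138 = 2728 billion.

$2,728 billion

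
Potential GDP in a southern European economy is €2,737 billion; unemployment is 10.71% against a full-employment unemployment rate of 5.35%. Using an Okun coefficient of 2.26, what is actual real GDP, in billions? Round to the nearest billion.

Unemployment gap = 10.71 - 5.35 = 5.36 points, so the output gap is -2.26 × 5.36 = -12.1136%.
Actual GDP = 2737 × (1 - 12.1136/100) = 2737 × 0.878864 ≈ 2405 billion.

€2,405 billion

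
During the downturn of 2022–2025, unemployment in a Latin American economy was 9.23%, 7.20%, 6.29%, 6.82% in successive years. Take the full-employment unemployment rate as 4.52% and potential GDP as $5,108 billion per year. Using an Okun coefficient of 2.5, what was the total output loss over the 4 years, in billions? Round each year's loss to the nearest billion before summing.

Year 2022: gap = -2.5 × (9.23 - 4.52) = -11.775%, loss ≈ 5108 × 11.775/100 ≈ 601.
Year 2023: gap = -2.5 × (7.2 - 4.52) = -6.7%, loss ≈ 5108 × 6.7/100 ≈ 342.
Year 2024: gap = -2.5 × (6.29 - 4.52) = -4.425%, loss ≈ 5108 × 4.425/100 ≈ 226.
Year 2025: gap = -2.5 × (6.82 - 4.52) = -5.75%, loss ≈ 5108 × 5.75/100 ≈ 294.
Total lost output = 601 + 342 + 226 + 294 = 1463 billion.

$1,463 billion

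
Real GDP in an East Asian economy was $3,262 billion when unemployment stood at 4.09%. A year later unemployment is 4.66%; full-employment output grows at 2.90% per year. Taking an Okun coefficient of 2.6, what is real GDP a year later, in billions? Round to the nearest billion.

$3,308 billion

Δu = 4.66 - 4.09 = 0.57 points.
Okun's law (growth form): g_Y = g_Y* - β × Δu = 2.90 - 2.6 × (0.57) = 2.9 - 1.482 = 1.418%.
Real GDP in the next year = 3262 × (1 + 1.418/100) = 3262 × 1.01418 ≈ 3308 billion.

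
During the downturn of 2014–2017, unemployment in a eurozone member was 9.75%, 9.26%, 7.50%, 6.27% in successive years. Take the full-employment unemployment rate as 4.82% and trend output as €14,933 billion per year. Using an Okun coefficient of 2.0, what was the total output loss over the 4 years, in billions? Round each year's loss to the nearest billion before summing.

€4,031 billion

Year 2014: gap = -2.0 × (9.75 - 4.82) = -9.86%, loss ≈ 14933 × 9.86/100 ≈ 1472.
Year 2015: gap = -2.0 × (9.26 - 4.82) = -8.88%, loss ≈ 14933 × 8.88/100 ≈ 1326.
Year 2016: gap = -2.0 × (7.5 - 4.82) = -5.36%, loss ≈ 14933 × 5.36/100 ≈ 800.
Year 2017: gap = -2.0 × (6.27 - 4.82) = -2.9%, loss ≈ 14933 × 2.9/100 ≈ 433.
Total lost output = 1472 + 1326 + 800 + 433 = 4031 billion.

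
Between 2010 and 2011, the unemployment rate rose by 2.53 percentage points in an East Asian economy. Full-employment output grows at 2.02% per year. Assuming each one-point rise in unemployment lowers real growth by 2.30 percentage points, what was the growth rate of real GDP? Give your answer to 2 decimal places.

-3.80%

Growth-rate Okun's law: g_Y = g_Y* - β × Δu.
g_Y = 2.02 - 2.30 × (2.53) = 2.02 - 5.819 = -3.799%, i.e. -3.80% to 2 d.p.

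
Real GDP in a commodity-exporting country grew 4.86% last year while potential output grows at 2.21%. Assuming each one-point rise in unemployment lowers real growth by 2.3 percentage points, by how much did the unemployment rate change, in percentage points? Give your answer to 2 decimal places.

Growth-rate Okun's law: g_Y = g_Y* - β × Δu, so Δu = (g_Y* - g_Y)/β.
Δu = (2.21 - 4.86)/2.3 = -2.65/2.3 = -1.15 percentage points.

-1.15 percentage points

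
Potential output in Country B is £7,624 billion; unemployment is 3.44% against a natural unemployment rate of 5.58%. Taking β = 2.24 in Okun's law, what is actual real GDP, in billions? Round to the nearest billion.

Unemployment gap = 3.44 - 5.58 = -2.14 points, so the output gap is -2.24 × (-2.14) = 4.7936%.
Actual GDP = 7624 × (1 + 4.7936/100) = 7624 × 1.047936 ≈ 7989 billion.

£7,989 billion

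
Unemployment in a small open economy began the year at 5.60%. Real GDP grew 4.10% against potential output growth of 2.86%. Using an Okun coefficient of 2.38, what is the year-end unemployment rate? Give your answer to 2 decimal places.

Growth-rate Okun's law: g_Y = g_Y* - β × Δu, so Δu = (g_Y* - g_Y)/β.
Δu = (2.86 - 4.1)/2.38 = -1.24/2.38 = -0.52 percentage points.
Year-end unemployment = 5.6 - 0.52 = 5.08%.

5.08%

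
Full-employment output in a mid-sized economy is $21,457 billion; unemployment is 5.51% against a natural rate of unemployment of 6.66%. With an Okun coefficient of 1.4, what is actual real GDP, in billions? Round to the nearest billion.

$21,802 billion

Unemployment gap = 5.51 - 6.66 = -1.15 points, so the output gap is -1.4 × (-1.15) = 1.61%.
Actual GDP = 21457 × (1 + 1.61/100) = 21457 × 1.0161 ≈ 21802 billion.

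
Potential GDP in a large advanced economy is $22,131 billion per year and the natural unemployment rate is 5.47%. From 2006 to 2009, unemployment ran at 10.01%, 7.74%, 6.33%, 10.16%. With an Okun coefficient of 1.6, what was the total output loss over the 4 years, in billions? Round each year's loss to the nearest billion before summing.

$4,378 billion

Year 2006: gap = -1.6 × (10.01 - 5.47) = -7.264%, loss ≈ 22131 × 7.264/100 ≈ 1608.
Year 2007: gap = -1.6 × (7.74 - 5.47) = -3.632%, loss ≈ 22131 × 3.632/100 ≈ 804.
Year 2008: gap = -1.6 × (6.33 - 5.47) = -1.376%, loss ≈ 22131 × 1.376/100 ≈ 305.
Year 2009: gap = -1.6 × (10.16 - 5.47) = -7.504%, loss ≈ 22131 × 7.504/100 ≈ 1661.
Total lost output = 1608 + 804 + 305 + 1661 = 4378 billion.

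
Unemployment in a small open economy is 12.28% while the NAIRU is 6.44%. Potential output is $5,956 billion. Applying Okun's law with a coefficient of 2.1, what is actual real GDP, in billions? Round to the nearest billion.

$5,226 billion

Unemployment gap = 12.28 - 6.44 = 5.84 points, so the output gap is -2.1 × 5.84 = -12.264%.
Actual GDP = 5956 × (1 - 12.264/100) = 5956 × 0.87736 ≈ 5226 billion.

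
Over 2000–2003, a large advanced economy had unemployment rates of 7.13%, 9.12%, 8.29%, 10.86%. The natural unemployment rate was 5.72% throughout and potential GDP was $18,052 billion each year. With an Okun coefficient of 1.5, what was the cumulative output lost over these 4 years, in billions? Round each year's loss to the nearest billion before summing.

$3,391 billion

Year 2000: gap = -1.5 × (7.13 - 5.72) = -2.115%, loss ≈ 18052 × 2.115/100 ≈ 382.
Year 2001: gap = -1.5 × (9.12 - 5.72) = -5.1%, loss ≈ 18052 × 5.1/100 ≈ 921.
Year 2002: gap = -1.5 × (8.29 - 5.72) = -3.855%, loss ≈ 18052 × 3.855/100 ≈ 696.
Year 2003: gap = -1.5 × (10.86 - 5.72) = -7.71%, loss ≈ 18052 × 7.71/100 ≈ 1392.
Total lost output = 382 + 921 + 696 + 1392 = 3391 billion.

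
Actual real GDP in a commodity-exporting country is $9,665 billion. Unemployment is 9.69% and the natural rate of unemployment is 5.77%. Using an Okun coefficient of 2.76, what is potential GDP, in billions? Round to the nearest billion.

$10,838 billion

Unemployment gap = 9.69 - 5.77 = 3.92 points, so output gap = -2.76 × 3.92 = -10.8192%.
Since Y = Y* × (1 + gap/100), Y* = 9665/0.891808 ≈ 10838 billion.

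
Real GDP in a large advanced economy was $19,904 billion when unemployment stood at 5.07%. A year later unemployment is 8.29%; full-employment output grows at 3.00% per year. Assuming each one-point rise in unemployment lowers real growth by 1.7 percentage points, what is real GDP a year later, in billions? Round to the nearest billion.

Δu = 8.29 - 5.07 = 3.22 points.
Okun's law (growth form): g_Y = g_Y* - β × Δu = 3.00 - 1.7 × (3.22) = 3 - 5.474 = -2.474%.
Real GDP in the next year = 19904 × (1 - 2.474/100) = 19904 × 0.97526 ≈ 19412 billion.

$19,412 billion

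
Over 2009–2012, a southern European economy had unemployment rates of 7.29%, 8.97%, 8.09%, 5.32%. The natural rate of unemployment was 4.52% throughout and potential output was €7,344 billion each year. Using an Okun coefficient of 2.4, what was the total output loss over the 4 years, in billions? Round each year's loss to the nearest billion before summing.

€2,042 billion

Year 2009: gap = -2.4 × (7.29 - 4.52) = -6.648%, loss ≈ 7344 × 6.648/100 ≈ 488.
Year 2010: gap = -2.4 × (8.97 - 4.52) = -10.68%, loss ≈ 7344 × 10.68/100 ≈ 784.
Year 2011: gap = -2.4 × (8.09 - 4.52) = -8.568%, loss ≈ 7344 × 8.568/100 ≈ 629.
Year 2012: gap = -2.4 × (5.32 - 4.52) = -1.92%, loss ≈ 7344 × 1.92/100 ≈ 141.
Total lost output = 488 + 784 + 629 + 141 = 2042 billion.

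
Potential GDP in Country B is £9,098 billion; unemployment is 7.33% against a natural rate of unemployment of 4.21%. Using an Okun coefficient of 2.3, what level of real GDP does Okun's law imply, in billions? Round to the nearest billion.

Unemployment gap = 7.33 - 4.21 = 3.12 points, so the output gap is -2.3 × 3.12 = -7.176%.
Actual GDP = 9098 × (1 - 7.176/100) = 9098 × 0.92824 ≈ 8445 billion.

£8,445 billion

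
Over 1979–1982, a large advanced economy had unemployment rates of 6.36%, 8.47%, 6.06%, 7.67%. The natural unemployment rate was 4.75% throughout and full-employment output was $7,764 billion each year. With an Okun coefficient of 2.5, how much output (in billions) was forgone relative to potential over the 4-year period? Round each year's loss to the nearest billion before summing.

$1,856 billion

Year 1979: gap = -2.5 × (6.36 - 4.75) = -4.025%, loss ≈ 7764 × 4.025/100 ≈ 313.
Year 1980: gap = -2.5 × (8.47 - 4.75) = -9.3%, loss ≈ 7764 × 9.3/100 ≈ 722.
Year 1981: gap = -2.5 × (6.06 - 4.75) = -3.275%, loss ≈ 7764 × 3.275/100 ≈ 254.
Year 1982: gap = -2.5 × (7.67 - 4.75) = -7.3%, loss ≈ 7764 × 7.3/100 ≈ 567.
Total lost output = 313 + 722 + 254 + 567 = 1856 billion.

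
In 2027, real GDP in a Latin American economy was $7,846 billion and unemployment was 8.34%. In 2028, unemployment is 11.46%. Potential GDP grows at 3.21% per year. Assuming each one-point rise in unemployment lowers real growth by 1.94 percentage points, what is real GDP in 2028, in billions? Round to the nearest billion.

$7,623 billion

Δu = 11.46 - 8.34 = 3.12 points.
Okun's law (growth form): g_Y = g_Y* - β × Δu = 3.21 - 1.94 × (3.12) = 3.21 - 6.0528 = -2.8428%.
Real GDP in the next year = 7846 × (1 - 2.8428/100) = 7846 × 0.971572 ≈ 7623 billion.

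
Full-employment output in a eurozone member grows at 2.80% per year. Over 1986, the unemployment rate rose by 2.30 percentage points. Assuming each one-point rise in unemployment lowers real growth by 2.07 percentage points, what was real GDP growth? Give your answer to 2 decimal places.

Growth-rate Okun's law: g_Y = g_Y* - β × Δu.
g_Y = 2.80 - 2.07 × (2.30) = 2.8 - 4.761 = -1.961%, i.e. -1.96% to 2 d.p.

-1.96%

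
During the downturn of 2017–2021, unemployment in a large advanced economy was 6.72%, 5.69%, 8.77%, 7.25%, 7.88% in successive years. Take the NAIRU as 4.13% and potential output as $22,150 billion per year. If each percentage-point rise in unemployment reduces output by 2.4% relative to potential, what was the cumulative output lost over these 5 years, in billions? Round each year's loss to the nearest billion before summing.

Year 2017: gap = -2.4 × (6.72 - 4.13) = -6.216%, loss ≈ 22150 × 6.216/100 ≈ 1377.
Year 2018: gap = -2.4 × (5.69 - 4.13) = -3.744%, loss ≈ 22150 × 3.744/100 ≈ 829.
Year 2019: gap = -2.4 × (8.77 - 4.13) = -11.136%, loss ≈ 22150 × 11.136/100 ≈ 2467.
Year 2020: gap = -2.4 × (7.25 - 4.13) = -7.488%, loss ≈ 22150 × 7.488/100 ≈ 1659.
Year 2021: gap = -2.4 × (7.88 - 4.13) = -9%, loss ≈ 22150 × 9/100 ≈ 1994.
Total lost output = 1377 + 829 + 2467 + 1659 + 1994 = 8326 billion.

$8,326 billion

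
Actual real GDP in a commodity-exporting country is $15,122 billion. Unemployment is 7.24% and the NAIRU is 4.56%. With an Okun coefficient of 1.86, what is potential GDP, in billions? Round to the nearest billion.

Unemployment gap = 7.24 - 4.56 = 2.68 points, so output gap = -1.86 × 2.68 = -4.9848%.
Since Y = Y* × (1 + gap/100), Y* = 15122/0.950152 ≈ 15915 billion.

$15,915 billion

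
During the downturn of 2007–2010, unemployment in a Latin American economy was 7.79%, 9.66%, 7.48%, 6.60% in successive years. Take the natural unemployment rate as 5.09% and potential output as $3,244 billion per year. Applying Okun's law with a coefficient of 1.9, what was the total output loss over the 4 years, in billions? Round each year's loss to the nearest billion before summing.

$688 billion

Year 2007: gap = -1.9 × (7.79 - 5.09) = -5.13%, loss ≈ 3244 × 5.13/100 ≈ 166.
Year 2008: gap = -1.9 × (9.66 - 5.09) = -8.683%, loss ≈ 3244 × 8.683/100 ≈ 282.
Year 2009: gap = -1.9 × (7.48 - 5.09) = -4.541%, loss ≈ 3244 × 4.541/100 ≈ 147.
Year 2010: gap = -1.9 × (6.6 - 5.09) = -2.869%, loss ≈ 3244 × 2.869/100 ≈ 93.
Total lost output = 166 + 282 + 147 + 93 = 688 billion.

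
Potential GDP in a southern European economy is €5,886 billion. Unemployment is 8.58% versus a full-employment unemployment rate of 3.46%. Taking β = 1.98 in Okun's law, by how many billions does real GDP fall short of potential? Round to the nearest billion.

Output gap = -1.98 × (8.58 - 3.46) = -1.98 × 5.12 = -10.1376%.
Actual GDP ≈ 5886 × 0.898624 ≈ 5289 billion, so the shortfall is 5886 - 5289 = 597 billion.

€597 billion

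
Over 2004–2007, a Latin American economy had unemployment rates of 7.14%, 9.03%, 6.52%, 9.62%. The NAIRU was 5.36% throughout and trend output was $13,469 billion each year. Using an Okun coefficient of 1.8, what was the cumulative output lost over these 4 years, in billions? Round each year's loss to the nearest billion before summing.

$2,636 billion

Year 2004: gap = -1.8 × (7.14 - 5.36) = -3.204%, loss ≈ 13469 × 3.204/100 ≈ 432.
Year 2005: gap = -1.8 × (9.03 - 5.36) = -6.606%, loss ≈ 13469 × 6.606/100 ≈ 890.
Year 2006: gap = -1.8 × (6.52 - 5.36) = -2.088%, loss ≈ 13469 × 2.088/100 ≈ 281.
Year 2007: gap = -1.8 × (9.62 - 5.36) = -7.668%, loss ≈ 13469 × 7.668/100 ≈ 1033.
Total lost output = 432 + 890 + 281 + 1033 = 2636 billion.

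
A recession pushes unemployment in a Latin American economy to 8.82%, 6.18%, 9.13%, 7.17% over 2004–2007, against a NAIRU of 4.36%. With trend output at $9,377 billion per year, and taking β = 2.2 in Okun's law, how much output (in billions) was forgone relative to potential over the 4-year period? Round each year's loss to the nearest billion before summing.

$2,859 billion

Year 2004: gap = -2.2 × (8.82 - 4.36) = -9.812%, loss ≈ 9377 × 9.812/100 ≈ 920.
Year 2005: gap = -2.2 × (6.18 - 4.36) = -4.004%, loss ≈ 9377 × 4.004/100 ≈ 375.
Year 2006: gap = -2.2 × (9.13 - 4.36) = -10.494%, loss ≈ 9377 × 10.494/100 ≈ 984.
Year 2007: gap = -2.2 × (7.17 - 4.36) = -6.182%, loss ≈ 9377 × 6.182/100 ≈ 580.
Total lost output = 920 + 375 + 984 + 580 = 2859 billion.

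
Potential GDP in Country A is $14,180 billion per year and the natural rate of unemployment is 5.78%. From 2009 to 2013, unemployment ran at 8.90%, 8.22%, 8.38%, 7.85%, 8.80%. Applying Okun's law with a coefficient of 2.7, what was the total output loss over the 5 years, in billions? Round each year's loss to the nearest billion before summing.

$5,073 billion

Year 2009: gap = -2.7 × (8.9 - 5.78) = -8.424%, loss ≈ 14180 × 8.424/100 ≈ 1195.
Year 2010: gap = -2.7 × (8.22 - 5.78) = -6.588%, loss ≈ 14180 × 6.588/100 ≈ 934.
Year 2011: gap = -2.7 × (8.38 - 5.78) = -7.02%, loss ≈ 14180 × 7.02/100 ≈ 995.
Year 2012: gap = -2.7 × (7.85 - 5.78) = -5.589%, loss ≈ 14180 × 5.589/100 ≈ 793.
Year 2013: gap = -2.7 × (8.8 - 5.78) = -8.154%, loss ≈ 14180 × 8.154/100 ≈ 1156.
Total lost output = 1195 + 934 + 995 + 793 + 1156 = 5073 billion.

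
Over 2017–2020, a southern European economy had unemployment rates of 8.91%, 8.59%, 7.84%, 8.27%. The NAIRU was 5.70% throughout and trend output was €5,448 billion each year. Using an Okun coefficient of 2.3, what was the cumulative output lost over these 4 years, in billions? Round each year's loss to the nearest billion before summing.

€1,354 billion

Year 2017: gap = -2.3 × (8.91 - 5.7) = -7.383%, loss ≈ 5448 × 7.383/100 ≈ 402.
Year 2018: gap = -2.3 × (8.59 - 5.7) = -6.647%, loss ≈ 5448 × 6.647/100 ≈ 362.
Year 2019: gap = -2.3 × (7.84 - 5.7) = -4.922%, loss ≈ 5448 × 4.922/100 ≈ 268.
Year 2020: gap = -2.3 × (8.27 - 5.7) = -5.911%, loss ≈ 5448 × 5.911/100 ≈ 322.
Total lost output = 402 + 362 + 268 + 322 = 1354 billion.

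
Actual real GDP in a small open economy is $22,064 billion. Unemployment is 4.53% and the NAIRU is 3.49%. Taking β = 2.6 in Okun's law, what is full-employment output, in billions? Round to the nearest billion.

$22,677 billion

Unemployment gap = 4.53 - 3.49 = 1.04 points, so output gap = -2.6 × 1.04 = -2.704%.
Since Y = Y* × (1 + gap/100), Y* = 22064/0.97296 ≈ 22677 billion.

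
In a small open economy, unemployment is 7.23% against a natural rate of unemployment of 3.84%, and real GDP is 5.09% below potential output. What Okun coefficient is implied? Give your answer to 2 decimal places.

β ≈ 1.50

Okun's law: output gap = -β × (u - u*).
-5.09 = -β × (7.23 - 3.84) = -β × 3.39, so β = 5.09/3.39 = 1.50.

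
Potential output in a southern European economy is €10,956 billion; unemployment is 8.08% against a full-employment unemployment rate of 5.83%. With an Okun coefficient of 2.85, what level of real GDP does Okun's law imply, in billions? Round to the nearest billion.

€10,253 billion

Unemployment gap = 8.08 - 5.83 = 2.25 points, so the output gap is -2.85 × 2.25 = -6.4125%.
Actual GDP = 10956 × (1 - 6.4125/100) = 10956 × 0.935875 ≈ 10253 billion.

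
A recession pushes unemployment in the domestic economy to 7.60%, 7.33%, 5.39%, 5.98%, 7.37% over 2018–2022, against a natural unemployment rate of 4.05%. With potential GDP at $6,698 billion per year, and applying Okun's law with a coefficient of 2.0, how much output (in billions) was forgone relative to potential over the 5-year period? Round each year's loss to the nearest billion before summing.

Year 2018: gap = -2.0 × (7.6 - 4.05) = -7.1%, loss ≈ 6698 × 7.1/100 ≈ 476.
Year 2019: gap = -2.0 × (7.33 - 4.05) = -6.56%, loss ≈ 6698 × 6.56/100 ≈ 439.
Year 2020: gap = -2.0 × (5.39 - 4.05) = -2.68%, loss ≈ 6698 × 2.68/100 ≈ 180.
Year 2021: gap = -2.0 × (5.98 - 4.05) = -3.86%, loss ≈ 6698 × 3.86/100 ≈ 259.
Year 2022: gap = -2.0 × (7.37 - 4.05) = -6.64%, loss ≈ 6698 × 6.64/100 ≈ 445.
Total lost output = 476 + 439 + 180 + 259 + 445 = 1799 billion.

$1,799 billion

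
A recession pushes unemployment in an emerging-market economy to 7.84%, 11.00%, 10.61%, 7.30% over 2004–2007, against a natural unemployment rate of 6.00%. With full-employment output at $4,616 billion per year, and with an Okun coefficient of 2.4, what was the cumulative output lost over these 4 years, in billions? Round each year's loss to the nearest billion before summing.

$1,413 billion

Year 2004: gap = -2.4 × (7.84 - 6) = -4.416%, loss ≈ 4616 × 4.416/100 ≈ 204.
Year 2005: gap = -2.4 × (11 - 6) = -12%, loss ≈ 4616 × 12/100 ≈ 554.
Year 2006: gap = -2.4 × (10.61 - 6) = -11.064%, loss ≈ 4616 × 11.064/100 ≈ 511.
Year 2007: gap = -2.4 × (7.3 - 6) = -3.12%, loss ≈ 4616 × 3.12/100 ≈ 144.
Total lost output = 204 + 554 + 511 + 144 = 1413 billion.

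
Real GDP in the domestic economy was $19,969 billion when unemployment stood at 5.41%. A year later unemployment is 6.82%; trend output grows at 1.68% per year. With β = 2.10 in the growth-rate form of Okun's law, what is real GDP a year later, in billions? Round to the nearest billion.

$19,713 billion

Δu = 6.82 - 5.41 = 1.41 points.
Okun's law (growth form): g_Y = g_Y* - β × Δu = 1.68 - 2.10 × (1.41) = 1.68 - 2.961 = -1.281%.
Real GDP in the next year = 19969 × (1 - 1.281/100) = 19969 × 0.98719 ≈ 19713 billion.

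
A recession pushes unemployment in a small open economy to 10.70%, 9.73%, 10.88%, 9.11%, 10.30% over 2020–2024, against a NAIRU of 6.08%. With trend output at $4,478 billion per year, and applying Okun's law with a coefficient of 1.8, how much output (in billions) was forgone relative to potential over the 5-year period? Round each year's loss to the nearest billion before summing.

Year 2020: gap = -1.8 × (10.7 - 6.08) = -8.316%, loss ≈ 4478 × 8.316/100 ≈ 372.
Year 2021: gap = -1.8 × (9.73 - 6.08) = -6.57%, loss ≈ 4478 × 6.57/100 ≈ 294.
Year 2022: gap = -1.8 × (10.88 - 6.08) = -8.64%, loss ≈ 4478 × 8.64/100 ≈ 387.
Year 2023: gap = -1.8 × (9.11 - 6.08) = -5.454%, loss ≈ 4478 × 5.454/100 ≈ 244.
Year 2024: gap = -1.8 × (10.3 - 6.08) = -7.596%, loss ≈ 4478 × 7.596/100 ≈ 340.
Total lost output = 372 + 294 + 387 + 244 + 340 = 1637 billion.

$1,637 billion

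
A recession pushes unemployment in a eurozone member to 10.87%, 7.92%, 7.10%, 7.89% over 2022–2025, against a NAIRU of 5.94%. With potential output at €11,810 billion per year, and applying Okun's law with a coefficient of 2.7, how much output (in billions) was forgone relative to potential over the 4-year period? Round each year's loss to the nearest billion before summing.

Year 2022: gap = -2.7 × (10.87 - 5.94) = -13.311%, loss ≈ 11810 × 13.311/100 ≈ 1572.
Year 2023: gap = -2.7 × (7.92 - 5.94) = -5.346%, loss ≈ 11810 × 5.346/100 ≈ 631.
Year 2024: gap = -2.7 × (7.1 - 5.94) = -3.132%, loss ≈ 11810 × 3.132/100 ≈ 370.
Year 2025: gap = -2.7 × (7.89 - 5.94) = -5.265%, loss ≈ 11810 × 5.265/100 ≈ 622.
Total lost output = 1572 + 631 + 370 + 622 = 3195 billion.

€3,195 billion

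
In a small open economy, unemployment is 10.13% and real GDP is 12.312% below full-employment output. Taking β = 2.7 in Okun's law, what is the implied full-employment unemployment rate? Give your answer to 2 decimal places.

From Okun's law, u - u* = -(output gap)/β = -(-12.312)/2.7 = 4.56 points.
So u* = 10.13 - 4.56 = 5.57%.

5.57%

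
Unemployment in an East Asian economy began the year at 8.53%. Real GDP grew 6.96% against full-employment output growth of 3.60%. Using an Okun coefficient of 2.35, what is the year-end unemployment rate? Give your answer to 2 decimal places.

7.10%

Growth-rate Okun's law: g_Y = g_Y* - β × Δu, so Δu = (g_Y* - g_Y)/β.
Δu = (3.6 - 6.96)/2.35 = -3.36/2.35 = -1.43 percentage points.
Year-end unemployment = 8.53 - 1.43 = 7.10%.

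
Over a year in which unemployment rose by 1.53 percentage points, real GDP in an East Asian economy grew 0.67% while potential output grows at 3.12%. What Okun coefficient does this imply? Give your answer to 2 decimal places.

Growth form: g_Y = g_Y* - β × Δu, so β = (g_Y* - g_Y)/Δu.
β = (3.12 - 0.67)/1.53 = 2.45/1.53 = 1.60.

β ≈ 1.60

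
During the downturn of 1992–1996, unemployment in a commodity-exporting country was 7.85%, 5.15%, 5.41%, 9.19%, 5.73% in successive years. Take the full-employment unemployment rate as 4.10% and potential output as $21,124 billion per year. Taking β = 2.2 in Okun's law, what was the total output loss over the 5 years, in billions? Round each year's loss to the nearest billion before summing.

$5,963 billion

Year 1992: gap = -2.2 × (7.85 - 4.1) = -8.25%, loss ≈ 21124 × 8.25/100 ≈ 1743.
Year 1993: gap = -2.2 × (5.15 - 4.1) = -2.31%, loss ≈ 21124 × 2.31/100 ≈ 488.
Year 1994: gap = -2.2 × (5.41 - 4.1) = -2.882%, loss ≈ 21124 × 2.882/100 ≈ 609.
Year 1995: gap = -2.2 × (9.19 - 4.1) = -11.198%, loss ≈ 21124 × 11.198/100 ≈ 2365.
Year 1996: gap = -2.2 × (5.73 - 4.1) = -3.586%, loss ≈ 21124 × 3.586/100 ≈ 758.
Total lost output = 1743 + 488 + 609 + 2365 + 758 = 5963 billion.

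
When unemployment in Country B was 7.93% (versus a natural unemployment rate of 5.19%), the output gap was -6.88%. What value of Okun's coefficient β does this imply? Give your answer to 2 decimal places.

Okun's law: output gap = -β × (u - u*).
-6.88 = -β × (7.93 - 5.19) = -β × 2.74, so β = 6.88/2.74 = 2.51.

β ≈ 2.51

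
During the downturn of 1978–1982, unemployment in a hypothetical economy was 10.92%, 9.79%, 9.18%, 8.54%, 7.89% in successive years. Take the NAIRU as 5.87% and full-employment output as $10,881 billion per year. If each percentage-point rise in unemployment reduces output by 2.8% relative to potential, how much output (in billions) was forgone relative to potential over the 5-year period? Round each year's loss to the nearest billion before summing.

$5,169 billion

Year 1978: gap = -2.8 × (10.92 - 5.87) = -14.14%, loss ≈ 10881 × 14.14/100 ≈ 1539.
Year 1979: gap = -2.8 × (9.79 - 5.87) = -10.976%, loss ≈ 10881 × 10.976/100 ≈ 1194.
Year 1980: gap = -2.8 × (9.18 - 5.87) = -9.268%, loss ≈ 10881 × 9.268/100 ≈ 1008.
Year 1981: gap = -2.8 × (8.54 - 5.87) = -7.476%, loss ≈ 10881 × 7.476/100 ≈ 813.
Year 1982: gap = -2.8 × (7.89 - 5.87) = -5.656%, loss ≈ 10881 × 5.656/100 ≈ 615.
Total lost output = 1539 + 1194 + 1008 + 813 + 615 = 5169 billion.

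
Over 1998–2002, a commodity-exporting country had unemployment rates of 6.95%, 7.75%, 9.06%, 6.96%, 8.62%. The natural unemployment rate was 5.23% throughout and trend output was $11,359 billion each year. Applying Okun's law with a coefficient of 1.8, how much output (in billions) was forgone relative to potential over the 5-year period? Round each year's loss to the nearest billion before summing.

Year 1998: gap = -1.8 × (6.95 - 5.23) = -3.096%, loss ≈ 11359 × 3.096/100 ≈ 352.
Year 1999: gap = -1.8 × (7.75 - 5.23) = -4.536%, loss ≈ 11359 × 4.536/100 ≈ 515.
Year 2000: gap = -1.8 × (9.06 - 5.23) = -6.894%, loss ≈ 11359 × 6.894/100 ≈ 783.
Year 2001: gap = -1.8 × (6.96 - 5.23) = -3.114%, loss ≈ 11359 × 3.114/100 ≈ 354.
Year 2002: gap = -1.8 × (8.62 - 5.23) = -6.102%, loss ≈ 11359 × 6.102/100 ≈ 693.
Total lost output = 352 + 515 + 783 + 354 + 693 = 2697 billion.

$2,697 billion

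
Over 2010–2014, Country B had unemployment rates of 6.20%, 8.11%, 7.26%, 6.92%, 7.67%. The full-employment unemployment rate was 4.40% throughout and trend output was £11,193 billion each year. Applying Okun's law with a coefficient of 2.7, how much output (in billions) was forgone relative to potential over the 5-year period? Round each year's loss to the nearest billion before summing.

Year 2010: gap = -2.7 × (6.2 - 4.4) = -4.86%, loss ≈ 11193 × 4.86/100 ≈ 544.
Year 2011: gap = -2.7 × (8.11 - 4.4) = -10.017%, loss ≈ 11193 × 10.017/100 ≈ 1121.
Year 2012: gap = -2.7 × (7.26 - 4.4) = -7.722%, loss ≈ 11193 × 7.722/100 ≈ 864.
Year 2013: gap = -2.7 × (6.92 - 4.4) = -6.804%, loss ≈ 11193 × 6.804/100 ≈ 762.
Year 2014: gap = -2.7 × (7.67 - 4.4) = -8.829%, loss ≈ 11193 × 8.829/100 ≈ 988.
Total lost output = 544 + 1121 + 864 + 762 + 988 = 4279 billion.

£4,279 billion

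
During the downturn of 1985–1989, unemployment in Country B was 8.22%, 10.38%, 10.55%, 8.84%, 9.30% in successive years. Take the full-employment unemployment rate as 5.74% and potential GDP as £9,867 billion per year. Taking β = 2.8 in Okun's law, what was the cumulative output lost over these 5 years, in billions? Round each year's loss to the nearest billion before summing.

Year 1985: gap = -2.8 × (8.22 - 5.74) = -6.944%, loss ≈ 9867 × 6.944/100 ≈ 685.
Year 1986: gap = -2.8 × (10.38 - 5.74) = -12.992%, loss ≈ 9867 × 12.992/100 ≈ 1282.
Year 1987: gap = -2.8 × (10.55 - 5.74) = -13.468%, loss ≈ 9867 × 13.468/100 ≈ 1329.
Year 1988: gap = -2.8 × (8.84 - 5.74) = -8.68%, loss ≈ 9867 × 8.68/100 ≈ 856.
Year 1989: gap = -2.8 × (9.3 - 5.74) = -9.968%, loss ≈ 9867 × 9.968/100 ≈ 984.
Total lost output = 685 + 1282 + 1329 + 856 + 984 = 5136 billion.

£5,136 billion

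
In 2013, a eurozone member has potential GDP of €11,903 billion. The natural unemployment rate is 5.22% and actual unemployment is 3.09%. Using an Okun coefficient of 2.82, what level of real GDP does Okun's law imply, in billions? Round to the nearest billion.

€12,618 billion

Unemployment gap = 3.09 - 5.22 = -2.13 points, so the output gap is -2.82 × (-2.13) = 6.0066%.
Actual GDP = 11903 × (1 + 6.0066/100) = 11903 × 1.060066 ≈ 12618 billion.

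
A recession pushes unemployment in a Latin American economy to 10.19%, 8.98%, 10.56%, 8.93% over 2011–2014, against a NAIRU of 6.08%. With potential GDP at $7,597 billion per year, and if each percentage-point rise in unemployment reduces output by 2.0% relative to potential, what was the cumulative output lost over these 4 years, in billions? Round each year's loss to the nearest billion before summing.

$2,179 billion

Year 2011: gap = -2.0 × (10.19 - 6.08) = -8.22%, loss ≈ 7597 × 8.22/100 ≈ 624.
Year 2012: gap = -2.0 × (8.98 - 6.08) = -5.8%, loss ≈ 7597 × 5.8/100 ≈ 441.
Year 2013: gap = -2.0 × (10.56 - 6.08) = -8.96%, loss ≈ 7597 × 8.96/100 ≈ 681.
Year 2014: gap = -2.0 × (8.93 - 6.08) = -5.7%, loss ≈ 7597 × 5.7/100 ≈ 433.
Total lost output = 624 + 441 + 681 + 433 = 2179 billion.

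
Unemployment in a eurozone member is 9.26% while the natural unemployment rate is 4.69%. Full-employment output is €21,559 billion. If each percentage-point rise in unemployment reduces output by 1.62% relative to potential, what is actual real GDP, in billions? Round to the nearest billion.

Unemployment gap = 9.26 - 4.69 = 4.57 points, so the output gap is -1.62 × 4.57 = -7.4034%.
Actual GDP = 21559 × (1 - 7.4034/100) = 21559 × 0.925966 ≈ 19963 billion.

€19,963 billion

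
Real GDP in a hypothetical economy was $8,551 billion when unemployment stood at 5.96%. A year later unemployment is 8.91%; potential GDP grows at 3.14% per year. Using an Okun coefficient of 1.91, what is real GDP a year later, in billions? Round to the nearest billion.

Δu = 8.91 - 5.96 = 2.95 points.
Okun's law (growth form): g_Y = g_Y* - β × Δu = 3.14 - 1.91 × (2.95) = 3.14 - 5.6345 = -2.4945%.
Real GDP in the next year = 8551 × (1 - 2.4945/100) = 8551 × 0.975055 ≈ 8338 billion.

$8,338 billion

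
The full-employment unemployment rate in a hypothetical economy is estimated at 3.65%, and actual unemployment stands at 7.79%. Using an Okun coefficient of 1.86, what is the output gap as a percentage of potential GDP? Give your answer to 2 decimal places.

-7.70%

The unemployment gap is 7.79 - 3.65 = 4.14 percentage points.
Okun's law gives an output gap of -1.86 × 4.14 = -7.7004%, i.e. 7.70% below potential.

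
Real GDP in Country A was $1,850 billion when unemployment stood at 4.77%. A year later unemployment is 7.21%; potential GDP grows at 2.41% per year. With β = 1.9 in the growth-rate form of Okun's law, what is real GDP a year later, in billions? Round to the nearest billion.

Δu = 7.21 - 4.77 = 2.44 points.
Okun's law (growth form): g_Y = g_Y* - β × Δu = 2.41 - 1.9 × (2.44) = 2.41 - 4.636 = -2.226%.
Real GDP in the next year = 1850 × (1 - 2.226/100) = 1850 × 0.97774 ≈ 1809 billion.

$1,809 billion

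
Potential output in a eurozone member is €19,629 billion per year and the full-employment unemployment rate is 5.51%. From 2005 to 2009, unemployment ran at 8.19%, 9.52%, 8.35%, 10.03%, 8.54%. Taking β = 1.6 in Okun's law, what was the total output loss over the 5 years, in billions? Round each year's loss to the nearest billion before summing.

€5,365 billion

Year 2005: gap = -1.6 × (8.19 - 5.51) = -4.288%, loss ≈ 19629 × 4.288/100 ≈ 842.
Year 2006: gap = -1.6 × (9.52 - 5.51) = -6.416%, loss ≈ 19629 × 6.416/100 ≈ 1259.
Year 2007: gap = -1.6 × (8.35 - 5.51) = -4.544%, loss ≈ 19629 × 4.544/100 ≈ 892.
Year 2008: gap = -1.6 × (10.03 - 5.51) = -7.232%, loss ≈ 19629 × 7.232/100 ≈ 1420.
Year 2009: gap = -1.6 × (8.54 - 5.51) = -4.848%, loss ≈ 19629 × 4.848/100 ≈ 952.
Total lost output = 842 + 1259 + 892 + 1420 + 952 = 5365 billion.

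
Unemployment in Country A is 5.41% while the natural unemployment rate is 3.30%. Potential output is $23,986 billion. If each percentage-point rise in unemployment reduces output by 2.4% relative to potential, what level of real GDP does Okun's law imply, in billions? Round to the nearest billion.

$22,771 billion

Unemployment gap = 5.41 - 3.3 = 2.11 points, so the output gap is -2.4 × 2.11 = -5.064%.
Actual GDP = 23986 × (1 - 5.064/100) = 23986 × 0.94936 ≈ 22771 billion.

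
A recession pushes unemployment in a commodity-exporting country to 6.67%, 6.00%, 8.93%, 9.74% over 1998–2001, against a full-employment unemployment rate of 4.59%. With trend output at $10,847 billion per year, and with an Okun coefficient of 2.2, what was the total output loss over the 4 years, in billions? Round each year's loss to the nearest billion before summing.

Year 1998: gap = -2.2 × (6.67 - 4.59) = -4.576%, loss ≈ 10847 × 4.576/100 ≈ 496.
Year 1999: gap = -2.2 × (6 - 4.59) = -3.102%, loss ≈ 10847 × 3.102/100 ≈ 336.
Year 2000: gap = -2.2 × (8.93 - 4.59) = -9.548%, loss ≈ 10847 × 9.548/100 ≈ 1036.
Year 2001: gap = -2.2 × (9.74 - 4.59) = -11.33%, loss ≈ 10847 × 11.33/100 ≈ 1229.
Total lost output = 496 + 336 + 1036 + 1229 = 3097 billion.

$3,097 billion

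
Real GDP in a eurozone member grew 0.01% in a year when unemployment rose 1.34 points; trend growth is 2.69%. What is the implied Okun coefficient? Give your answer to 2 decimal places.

Growth form: g_Y = g_Y* - β × Δu, so β = (g_Y* - g_Y)/Δu.
β = (2.69 - 0.01)/1.34 = 2.68/1.34 = 2.00.

β ≈ 2.00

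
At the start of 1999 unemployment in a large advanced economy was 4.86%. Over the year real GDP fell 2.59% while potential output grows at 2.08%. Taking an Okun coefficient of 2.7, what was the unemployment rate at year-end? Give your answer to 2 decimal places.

Growth-rate Okun's law: g_Y = g_Y* - β × Δu, so Δu = (g_Y* - g_Y)/β.
Δu = (2.08 + 2.59)/2.7 = 4.67/2.7 = 1.73 percentage points.
Year-end unemployment = 4.86 + 1.73 = 6.59%.

6.59%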